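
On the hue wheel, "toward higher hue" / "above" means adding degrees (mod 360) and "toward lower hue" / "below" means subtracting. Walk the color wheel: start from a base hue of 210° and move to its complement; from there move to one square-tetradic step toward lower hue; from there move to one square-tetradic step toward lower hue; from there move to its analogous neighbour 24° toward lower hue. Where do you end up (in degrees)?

complement +180°: 210 + 180 = 390 → 390 − 360 = 30°
square ↓ −90°: 30 − 90 = -60 → -60 + 360 = 300°
square ↓ −90°: 300 − 90 = 210°
analog 24° ↓ −24°: 210 − 24 = 186°

186°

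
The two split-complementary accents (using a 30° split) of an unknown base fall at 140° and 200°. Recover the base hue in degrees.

350°

The accents sit 30° either side of the complement, so the complement is their short-arc midpoint on the wheel.
Short-arc midpoint of 140° and 200°: 170°.
Base is 180° from the complement: 170 − 180 = -10 → -10 + 360 = 350°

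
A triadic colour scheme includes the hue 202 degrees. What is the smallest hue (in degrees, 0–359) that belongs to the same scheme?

A triad places three hues 120° apart.
The full set through 202° is {82°, 202°, 322°}.

82°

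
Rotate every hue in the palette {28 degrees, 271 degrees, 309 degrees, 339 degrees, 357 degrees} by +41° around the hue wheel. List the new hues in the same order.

28 + 41 = 69°
271 + 41 = 312°
309 + 41 = 350°
339 + 41 = 380 → 380 − 360 = 20°
357 + 41 = 398 → 398 − 360 = 38°

69°, 312°, 350°, 20°, 38°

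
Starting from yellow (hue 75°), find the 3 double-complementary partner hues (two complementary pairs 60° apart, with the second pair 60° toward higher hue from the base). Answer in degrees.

A rectangular tetradic uses two complementary pairs 60° apart: offsets 0°, 60°, 180°, 240°.
75 + 60 = 135°
75 + 180 = 255°
75 + 240 = 315°

135°, 255°, 315°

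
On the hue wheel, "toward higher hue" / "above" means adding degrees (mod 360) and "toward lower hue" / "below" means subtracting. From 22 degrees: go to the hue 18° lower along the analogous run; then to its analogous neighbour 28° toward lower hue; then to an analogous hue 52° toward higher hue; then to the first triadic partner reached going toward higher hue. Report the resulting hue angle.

−18° (analog 18° ↓): 22 − 18 = 4°
−28° (analog 28° ↓): 4 − 28 = -24 → -24 + 360 = 336°
+52° (analog 52° ↑): 336 + 52 = 388 → 388 − 360 = 28°
+120° (triadic ↑): 28 + 120 = 148°

148°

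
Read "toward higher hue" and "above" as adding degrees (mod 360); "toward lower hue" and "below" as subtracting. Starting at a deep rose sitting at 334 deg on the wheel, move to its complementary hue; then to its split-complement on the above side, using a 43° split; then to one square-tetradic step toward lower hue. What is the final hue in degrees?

287°

+180° (complement): 334 + 180 = 514 → 514 − 360 = 154°
+223° (split-comp 43° ↑): 154 + 223 = 377 → 377 − 360 = 17°
−90° (square ↓): 17 − 90 = -73 → -73 + 360 = 287°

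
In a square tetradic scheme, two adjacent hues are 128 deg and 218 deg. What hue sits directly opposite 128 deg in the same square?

308°

A square tetradic scheme places four hues 90° apart; opposite corners are 180° apart.
128 + 180 = 308°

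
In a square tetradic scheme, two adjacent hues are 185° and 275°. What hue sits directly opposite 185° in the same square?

A square tetradic scheme places four hues 90° apart; opposite corners are 180° apart.
185 + 180 = 365 → 365 − 360 = 5°

5°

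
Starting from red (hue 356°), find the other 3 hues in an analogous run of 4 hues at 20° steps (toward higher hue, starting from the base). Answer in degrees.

16°, 36° and 56°

Analogous hues sit every 20° along the wheel.
356 + 20 = 376 → 376 − 360 = 16°
356 + 40 = 396 → 396 − 360 = 36°
356 + 60 = 416 → 416 − 360 = 56°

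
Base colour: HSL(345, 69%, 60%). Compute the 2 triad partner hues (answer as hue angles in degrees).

A triad places three hues 120° apart.
345 + 120 = 465 → 465 − 360 = 105°
345 + 240 = 585 → 585 − 360 = 225°

105° and 225°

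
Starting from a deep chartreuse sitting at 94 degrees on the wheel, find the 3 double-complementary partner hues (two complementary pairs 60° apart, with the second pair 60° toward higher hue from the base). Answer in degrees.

A rectangular tetradic uses two complementary pairs 60° apart: offsets 0°, 60°, 180°, 240°.
94 + 60 = 154°
94 + 180 = 274°
94 + 240 = 334°

154°, 274°, and 334°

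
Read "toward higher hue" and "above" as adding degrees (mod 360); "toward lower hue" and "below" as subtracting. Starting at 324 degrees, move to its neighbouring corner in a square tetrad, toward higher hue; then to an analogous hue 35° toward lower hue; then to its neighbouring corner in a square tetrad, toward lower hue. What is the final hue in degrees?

289°

324 + 90 = 414 → 414 − 360 = 54°   (square ↑)
54 − 35 = 19°   (analog 35° ↓)
19 − 90 = -71 → -71 + 360 = 289°   (square ↓)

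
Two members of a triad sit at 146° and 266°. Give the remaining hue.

A triad spaces three hues 120° apart.
The full set is {26°, 146°, 266°}.

26°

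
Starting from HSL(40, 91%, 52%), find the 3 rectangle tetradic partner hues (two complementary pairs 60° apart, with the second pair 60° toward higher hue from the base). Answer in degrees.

A rectangular tetradic uses two complementary pairs 60° apart: offsets 0°, 60°, 180°, 240°.
40 + 60 = 100°
40 + 180 = 220°
40 + 240 = 280°

100°, 220°, 280°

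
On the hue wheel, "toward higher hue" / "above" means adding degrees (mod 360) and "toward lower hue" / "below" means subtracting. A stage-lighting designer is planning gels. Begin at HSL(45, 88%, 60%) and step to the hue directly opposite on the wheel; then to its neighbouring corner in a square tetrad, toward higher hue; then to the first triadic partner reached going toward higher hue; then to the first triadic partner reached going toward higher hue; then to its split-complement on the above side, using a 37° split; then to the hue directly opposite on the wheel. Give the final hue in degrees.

232°

45 + 180 = 225°   (complement)
225 + 90 = 315°   (square ↑)
315 + 120 = 435 → 435 − 360 = 75°   (triadic ↑)
75 + 120 = 195°   (triadic ↑)
195 + 217 = 412 → 412 − 360 = 52°   (split-comp 37° ↑)
52 + 180 = 232°   (complement)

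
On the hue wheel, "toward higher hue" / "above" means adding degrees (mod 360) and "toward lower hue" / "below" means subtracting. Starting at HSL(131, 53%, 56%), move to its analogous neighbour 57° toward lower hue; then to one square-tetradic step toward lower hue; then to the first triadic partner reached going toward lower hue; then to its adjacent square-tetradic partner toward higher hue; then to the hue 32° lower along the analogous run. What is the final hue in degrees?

131 − 57 = 74°   (analog 57° ↓)
74 − 90 = -16 → -16 + 360 = 344°   (square ↓)
344 − 120 = 224°   (triadic ↓)
224 + 90 = 314°   (square ↑)
314 − 32 = 282°   (analog 32° ↓)

282°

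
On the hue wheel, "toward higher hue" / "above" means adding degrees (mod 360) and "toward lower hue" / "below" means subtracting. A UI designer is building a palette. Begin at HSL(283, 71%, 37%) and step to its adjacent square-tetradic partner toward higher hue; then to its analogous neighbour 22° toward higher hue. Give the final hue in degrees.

35°

+90° (square ↑): 283 + 90 = 373 → 373 − 360 = 13°
+22° (analog 22° ↑): 13 + 22 = 35°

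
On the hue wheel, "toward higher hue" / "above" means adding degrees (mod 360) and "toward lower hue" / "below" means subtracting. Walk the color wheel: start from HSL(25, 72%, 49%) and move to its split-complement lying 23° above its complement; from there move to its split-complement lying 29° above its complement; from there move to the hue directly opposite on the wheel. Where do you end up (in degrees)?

257°

+203° (split-comp 23° ↑): 25 + 203 = 228°
+209° (split-comp 29° ↑): 228 + 209 = 437 → 437 − 360 = 77°
+180° (complement): 77 + 180 = 257°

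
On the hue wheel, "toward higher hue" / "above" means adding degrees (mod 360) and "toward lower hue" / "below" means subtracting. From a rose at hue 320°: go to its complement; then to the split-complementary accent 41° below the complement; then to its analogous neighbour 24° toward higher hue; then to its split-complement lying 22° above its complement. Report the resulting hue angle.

145°

320 + 180 = 500 → 500 − 360 = 140°   (complement)
140 + 139 = 279°   (split-comp 41° ↓)
279 + 24 = 303°   (analog 24° ↑)
303 + 202 = 505 → 505 − 360 = 145°   (split-comp 22° ↑)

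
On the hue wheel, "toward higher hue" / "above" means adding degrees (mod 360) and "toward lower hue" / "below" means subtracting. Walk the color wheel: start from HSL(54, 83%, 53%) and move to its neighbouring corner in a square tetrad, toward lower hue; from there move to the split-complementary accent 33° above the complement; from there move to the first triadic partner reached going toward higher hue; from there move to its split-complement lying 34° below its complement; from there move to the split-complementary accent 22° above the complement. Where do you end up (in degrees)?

285°

54 − 90 = -36 → -36 + 360 = 324°   (square ↓)
324 + 213 = 537 → 537 − 360 = 177°   (split-comp 33° ↑)
177 + 120 = 297°   (triadic ↑)
297 + 146 = 443 → 443 − 360 = 83°   (split-comp 34° ↓)
83 + 202 = 285°   (split-comp 22° ↑)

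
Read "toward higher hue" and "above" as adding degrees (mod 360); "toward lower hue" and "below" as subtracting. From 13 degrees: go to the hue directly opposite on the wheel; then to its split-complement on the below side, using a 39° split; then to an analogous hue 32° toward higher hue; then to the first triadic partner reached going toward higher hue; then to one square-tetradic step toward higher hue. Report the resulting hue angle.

+180° (complement): 13 + 180 = 193°
+141° (split-comp 39° ↓): 193 + 141 = 334°
+32° (analog 32° ↑): 334 + 32 = 366 → 366 − 360 = 6°
+120° (triadic ↑): 6 + 120 = 126°
+90° (square ↑): 126 + 90 = 216°

216°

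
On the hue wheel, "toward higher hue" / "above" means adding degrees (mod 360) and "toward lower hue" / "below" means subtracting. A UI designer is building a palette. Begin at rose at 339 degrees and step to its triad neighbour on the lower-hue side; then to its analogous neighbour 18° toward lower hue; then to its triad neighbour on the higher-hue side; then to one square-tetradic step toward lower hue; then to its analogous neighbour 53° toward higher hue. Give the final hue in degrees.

284°

339 − 120 = 219°   (triadic ↓)
219 − 18 = 201°   (analog 18° ↓)
201 + 120 = 321°   (triadic ↑)
321 − 90 = 231°   (square ↓)
231 + 53 = 284°   (analog 53° ↑)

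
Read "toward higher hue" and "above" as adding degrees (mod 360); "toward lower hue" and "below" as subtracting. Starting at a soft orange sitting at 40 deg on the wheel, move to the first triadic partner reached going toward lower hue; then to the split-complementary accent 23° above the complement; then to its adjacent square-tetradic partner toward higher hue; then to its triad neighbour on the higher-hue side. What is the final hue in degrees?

triadic ↓ −120°: 40 − 120 = -80 → -80 + 360 = 280°
split-comp 23° ↑ +203°: 280 + 203 = 483 → 483 − 360 = 123°
square ↑ +90°: 123 + 90 = 213°
triadic ↑ +120°: 213 + 120 = 333°

333°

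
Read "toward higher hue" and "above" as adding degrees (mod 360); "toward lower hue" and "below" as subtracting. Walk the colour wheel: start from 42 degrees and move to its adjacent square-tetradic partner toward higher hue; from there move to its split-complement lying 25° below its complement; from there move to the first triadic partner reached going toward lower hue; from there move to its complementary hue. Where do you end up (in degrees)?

347°

square ↑ +90°: 42 + 90 = 132°
split-comp 25° ↓ +155°: 132 + 155 = 287°
triadic ↓ −120°: 287 − 120 = 167°
complement +180°: 167 + 180 = 347°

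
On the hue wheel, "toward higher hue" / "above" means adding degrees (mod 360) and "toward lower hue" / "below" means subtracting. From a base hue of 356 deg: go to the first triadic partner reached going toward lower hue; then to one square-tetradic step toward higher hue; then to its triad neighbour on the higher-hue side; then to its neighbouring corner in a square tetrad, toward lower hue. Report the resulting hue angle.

−120° (triadic ↓): 356 − 120 = 236°
+90° (square ↑): 236 + 90 = 326°
+120° (triadic ↑): 326 + 120 = 446 → 446 − 360 = 86°
−90° (square ↓): 86 − 90 = -4 → -4 + 360 = 356°

356°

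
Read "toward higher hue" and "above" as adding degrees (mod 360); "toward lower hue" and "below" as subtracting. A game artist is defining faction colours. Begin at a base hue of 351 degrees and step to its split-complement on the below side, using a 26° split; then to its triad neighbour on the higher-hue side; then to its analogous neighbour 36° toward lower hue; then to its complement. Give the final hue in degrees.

split-comp 26° ↓ +154°: 351 + 154 = 505 → 505 − 360 = 145°
triadic ↑ +120°: 145 + 120 = 265°
analog 36° ↓ −36°: 265 − 36 = 229°
complement +180°: 229 + 180 = 409 → 409 − 360 = 49°

49°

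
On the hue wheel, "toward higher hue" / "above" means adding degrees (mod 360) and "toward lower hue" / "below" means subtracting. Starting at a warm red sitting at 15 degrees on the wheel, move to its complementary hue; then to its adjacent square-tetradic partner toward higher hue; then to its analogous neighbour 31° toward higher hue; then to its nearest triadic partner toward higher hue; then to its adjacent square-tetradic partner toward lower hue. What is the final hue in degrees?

346°

15 + 180 = 195°   (complement)
195 + 90 = 285°   (square ↑)
285 + 31 = 316°   (analog 31° ↑)
316 + 120 = 436 → 436 − 360 = 76°   (triadic ↑)
76 − 90 = -14 → -14 + 360 = 346°   (square ↓)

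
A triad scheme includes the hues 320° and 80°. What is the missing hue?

200°

A triad places three hues 120° apart.
The full set through 80° is {80°, 200°, 320°}.
Given {80°, 320°}, the missing hue is 200°.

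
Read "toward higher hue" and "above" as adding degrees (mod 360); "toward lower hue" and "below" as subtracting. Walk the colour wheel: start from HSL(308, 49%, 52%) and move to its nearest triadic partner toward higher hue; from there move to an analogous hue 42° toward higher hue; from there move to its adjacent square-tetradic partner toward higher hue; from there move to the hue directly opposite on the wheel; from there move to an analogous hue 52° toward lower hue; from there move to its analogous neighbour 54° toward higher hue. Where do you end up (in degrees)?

308 + 120 = 428 → 428 − 360 = 68°   (triadic ↑)
68 + 42 = 110°   (analog 42° ↑)
110 + 90 = 200°   (square ↑)
200 + 180 = 380 → 380 − 360 = 20°   (complement)
20 − 52 = -32 → -32 + 360 = 328°   (analog 52° ↓)
328 + 54 = 382 → 382 − 360 = 22°   (analog 54° ↑)

22°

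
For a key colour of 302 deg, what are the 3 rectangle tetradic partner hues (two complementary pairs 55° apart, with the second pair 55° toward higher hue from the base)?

357°, 122° and 177°

302 + 55 = 357°
302 + 180 = 482 → 482 − 360 = 122°
302 + 235 = 537 → 537 − 360 = 177°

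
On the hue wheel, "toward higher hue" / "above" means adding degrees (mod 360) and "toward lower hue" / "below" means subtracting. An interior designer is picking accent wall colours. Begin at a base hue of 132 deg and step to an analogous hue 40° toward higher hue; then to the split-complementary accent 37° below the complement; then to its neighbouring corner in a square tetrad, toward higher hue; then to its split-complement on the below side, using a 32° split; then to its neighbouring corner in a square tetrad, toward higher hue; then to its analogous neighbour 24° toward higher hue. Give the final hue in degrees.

132 + 40 = 172°   (analog 40° ↑)
172 + 143 = 315°   (split-comp 37° ↓)
315 + 90 = 405 → 405 − 360 = 45°   (square ↑)
45 + 148 = 193°   (split-comp 32° ↓)
193 + 90 = 283°   (square ↑)
283 + 24 = 307°   (analog 24° ↑)

307°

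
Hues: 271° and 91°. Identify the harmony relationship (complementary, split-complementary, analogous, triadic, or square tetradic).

Sort the hues: 91°, 271°.
Successive gaps around the wheel: 180°, 180°.
Two hues 180° apart are complementary.

complementary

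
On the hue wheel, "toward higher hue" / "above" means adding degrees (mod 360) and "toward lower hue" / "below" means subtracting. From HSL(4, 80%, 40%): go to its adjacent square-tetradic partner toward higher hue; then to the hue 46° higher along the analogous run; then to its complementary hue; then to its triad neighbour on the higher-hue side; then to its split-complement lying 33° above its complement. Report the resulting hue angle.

square ↑ +90°: 4 + 90 = 94°
analog 46° ↑ +46°: 94 + 46 = 140°
complement +180°: 140 + 180 = 320°
triadic ↑ +120°: 320 + 120 = 440 → 440 − 360 = 80°
split-comp 33° ↑ +213°: 80 + 213 = 293°

293°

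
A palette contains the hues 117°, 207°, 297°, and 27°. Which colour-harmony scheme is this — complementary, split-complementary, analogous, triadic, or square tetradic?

Sort the hues: 27°, 117°, 207°, 297°.
Successive gaps around the wheel: 90°, 90°, 90°, 90°.
Four hues every 90° form a square tetradic scheme.

square tetradic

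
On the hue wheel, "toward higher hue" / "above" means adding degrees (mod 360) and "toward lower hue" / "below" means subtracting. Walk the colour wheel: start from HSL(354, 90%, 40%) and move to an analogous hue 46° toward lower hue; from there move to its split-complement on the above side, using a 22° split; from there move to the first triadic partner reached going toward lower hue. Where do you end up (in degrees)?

354 − 46 = 308°   (analog 46° ↓)
308 + 202 = 510 → 510 − 360 = 150°   (split-comp 22° ↑)
150 − 120 = 30°   (triadic ↓)

30°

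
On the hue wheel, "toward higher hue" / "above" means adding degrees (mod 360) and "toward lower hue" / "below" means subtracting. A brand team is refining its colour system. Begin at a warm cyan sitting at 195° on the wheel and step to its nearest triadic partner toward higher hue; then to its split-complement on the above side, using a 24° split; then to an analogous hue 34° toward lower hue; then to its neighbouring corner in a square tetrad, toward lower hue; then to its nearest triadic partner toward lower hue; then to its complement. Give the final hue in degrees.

+120° (triadic ↑): 195 + 120 = 315°
+204° (split-comp 24° ↑): 315 + 204 = 519 → 519 − 360 = 159°
−34° (analog 34° ↓): 159 − 34 = 125°
−90° (square ↓): 125 − 90 = 35°
−120° (triadic ↓): 35 − 120 = -85 → -85 + 360 = 275°
+180° (complement): 275 + 180 = 455 → 455 − 360 = 95°

95°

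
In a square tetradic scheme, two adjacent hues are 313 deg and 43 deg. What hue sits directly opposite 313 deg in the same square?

A square tetradic scheme places four hues 90° apart; opposite corners are 180° apart.
313 + 180 = 493 → 493 − 360 = 133°

133°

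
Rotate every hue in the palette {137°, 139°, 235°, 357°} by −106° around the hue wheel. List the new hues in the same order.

31°, 33°, 129°, 251°

137 − 106 = 31°
139 − 106 = 33°
235 − 106 = 129°
357 − 106 = 251°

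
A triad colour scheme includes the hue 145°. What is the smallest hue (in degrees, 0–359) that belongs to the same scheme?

25°

A triad places three hues 120° apart.
The full set through 145° is {25°, 145°, 265°}.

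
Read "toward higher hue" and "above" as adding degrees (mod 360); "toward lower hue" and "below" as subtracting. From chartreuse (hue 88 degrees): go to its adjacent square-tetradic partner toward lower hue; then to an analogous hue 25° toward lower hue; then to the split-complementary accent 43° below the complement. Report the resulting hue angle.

square ↓ −90°: 88 − 90 = -2 → -2 + 360 = 358°
analog 25° ↓ −25°: 358 − 25 = 333°
split-comp 43° ↓ +137°: 333 + 137 = 470 → 470 − 360 = 110°

110°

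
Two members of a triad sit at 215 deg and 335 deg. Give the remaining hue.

A triad spaces three hues 120° apart.
The full set is {95°, 215°, 335°}.

95°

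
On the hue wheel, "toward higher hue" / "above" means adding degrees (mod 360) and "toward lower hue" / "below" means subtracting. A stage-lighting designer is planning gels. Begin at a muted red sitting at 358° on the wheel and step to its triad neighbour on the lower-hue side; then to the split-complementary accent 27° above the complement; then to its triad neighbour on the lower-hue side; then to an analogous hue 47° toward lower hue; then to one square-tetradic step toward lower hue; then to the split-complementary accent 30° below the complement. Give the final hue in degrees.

triadic ↓ −120°: 358 − 120 = 238°
split-comp 27° ↑ +207°: 238 + 207 = 445 → 445 − 360 = 85°
triadic ↓ −120°: 85 − 120 = -35 → -35 + 360 = 325°
analog 47° ↓ −47°: 325 − 47 = 278°
square ↓ −90°: 278 − 90 = 188°
split-comp 30° ↓ +150°: 188 + 150 = 338°

338°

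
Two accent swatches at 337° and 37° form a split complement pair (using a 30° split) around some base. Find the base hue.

The accents sit 30° either side of the complement, so the complement is their short-arc midpoint on the wheel.
Short-arc midpoint of 337° and 37°: 7°.
Base is 180° from the complement: 7 − 180 = -173 → -173 + 360 = 187°

187°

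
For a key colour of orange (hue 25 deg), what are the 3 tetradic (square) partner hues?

A square tetradic scheme places four hues every 90°.
25 + 90 = 115°
25 + 180 = 205°
25 + 270 = 295°

115°, 205°, 295°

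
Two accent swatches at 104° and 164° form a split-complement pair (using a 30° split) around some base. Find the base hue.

314°

The accents sit 30° either side of the complement, so the complement is their short-arc midpoint on the wheel.
Short-arc midpoint of 104° and 164°: 134°.
Base is 180° from the complement: 134 − 180 = -46 → -46 + 360 = 314°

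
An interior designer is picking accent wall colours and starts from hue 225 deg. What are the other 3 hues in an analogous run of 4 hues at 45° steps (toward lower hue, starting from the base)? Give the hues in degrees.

Analogous hues sit every 45° along the wheel.
225 − 45 = 180°
225 − 90 = 135°
225 − 135 = 90°

180°, 135° and 90°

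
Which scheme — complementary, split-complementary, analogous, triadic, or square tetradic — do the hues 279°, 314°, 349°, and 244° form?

analogous

Sort the hues: 244°, 279°, 314°, 349°.
Successive gaps around the wheel: 35°, 35°, 35°, 255°.
A run of hues at equal small steps (35°) with one large closing gap is an analogous group.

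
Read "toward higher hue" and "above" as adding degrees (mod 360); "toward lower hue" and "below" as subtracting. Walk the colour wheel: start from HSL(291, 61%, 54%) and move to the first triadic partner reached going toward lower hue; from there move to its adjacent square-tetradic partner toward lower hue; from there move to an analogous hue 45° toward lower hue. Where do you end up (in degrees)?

triadic ↓ −120°: 291 − 120 = 171°
square ↓ −90°: 171 − 90 = 81°
analog 45° ↓ −45°: 81 − 45 = 36°

36°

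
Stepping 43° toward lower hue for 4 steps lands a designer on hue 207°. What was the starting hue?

19°

4 steps of 43° (toward lower hue) give a net shift of −172°.
Start = end − shift: 207 + 172 = 379 → 379 − 360 = 19°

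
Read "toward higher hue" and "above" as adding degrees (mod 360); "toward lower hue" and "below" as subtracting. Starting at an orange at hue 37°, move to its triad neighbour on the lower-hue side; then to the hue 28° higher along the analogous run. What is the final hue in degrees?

37 − 120 = -83 → -83 + 360 = 277°   (triadic ↓)
277 + 28 = 305°   (analog 28° ↑)

305°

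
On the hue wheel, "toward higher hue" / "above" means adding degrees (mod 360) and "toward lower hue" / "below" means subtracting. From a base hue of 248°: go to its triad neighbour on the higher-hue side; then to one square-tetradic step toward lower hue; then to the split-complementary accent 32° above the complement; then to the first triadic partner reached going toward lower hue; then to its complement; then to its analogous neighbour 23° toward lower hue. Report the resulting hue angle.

167°

triadic ↑ +120°: 248 + 120 = 368 → 368 − 360 = 8°
square ↓ −90°: 8 − 90 = -82 → -82 + 360 = 278°
split-comp 32° ↑ +212°: 278 + 212 = 490 → 490 − 360 = 130°
triadic ↓ −120°: 130 − 120 = 10°
complement +180°: 10 + 180 = 190°
analog 23° ↓ −23°: 190 − 23 = 167°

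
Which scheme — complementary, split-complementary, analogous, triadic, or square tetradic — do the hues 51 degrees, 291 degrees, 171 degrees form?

triadic

Sort the hues: 51°, 171°, 291°.
Successive gaps around the wheel: 120°, 120°, 120°.
Three hues equally spaced 120° apart form a triad.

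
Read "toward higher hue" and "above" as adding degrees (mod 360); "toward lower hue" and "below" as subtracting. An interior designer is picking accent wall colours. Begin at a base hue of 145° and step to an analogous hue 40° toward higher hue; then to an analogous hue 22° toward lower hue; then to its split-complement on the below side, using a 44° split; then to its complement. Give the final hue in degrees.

145 + 40 = 185°   (analog 40° ↑)
185 − 22 = 163°   (analog 22° ↓)
163 + 136 = 299°   (split-comp 44° ↓)
299 + 180 = 479 → 479 − 360 = 119°   (complement)

119°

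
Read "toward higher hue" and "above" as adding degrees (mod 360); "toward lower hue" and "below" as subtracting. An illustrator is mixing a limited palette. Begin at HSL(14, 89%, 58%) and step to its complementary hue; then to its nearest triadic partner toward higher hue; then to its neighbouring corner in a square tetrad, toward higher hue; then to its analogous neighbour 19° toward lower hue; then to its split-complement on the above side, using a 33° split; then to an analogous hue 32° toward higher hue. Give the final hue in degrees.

270°

14 + 180 = 194°   (complement)
194 + 120 = 314°   (triadic ↑)
314 + 90 = 404 → 404 − 360 = 44°   (square ↑)
44 − 19 = 25°   (analog 19° ↓)
25 + 213 = 238°   (split-comp 33° ↑)
238 + 32 = 270°   (analog 32° ↑)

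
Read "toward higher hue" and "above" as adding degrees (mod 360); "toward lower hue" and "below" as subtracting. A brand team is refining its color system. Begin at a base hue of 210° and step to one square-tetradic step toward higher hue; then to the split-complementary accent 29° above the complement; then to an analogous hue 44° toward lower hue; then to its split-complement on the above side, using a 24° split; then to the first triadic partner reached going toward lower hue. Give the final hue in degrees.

189°

210 + 90 = 300°   (square ↑)
300 + 209 = 509 → 509 − 360 = 149°   (split-comp 29° ↑)
149 − 44 = 105°   (analog 44° ↓)
105 + 204 = 309°   (split-comp 24° ↑)
309 − 120 = 189°   (triadic ↓)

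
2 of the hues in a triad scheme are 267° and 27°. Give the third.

A triad places three hues 120° apart.
The full set through 27° is {27°, 147°, 267°}.
Given {27°, 267°}, the missing hue is 147°.

147°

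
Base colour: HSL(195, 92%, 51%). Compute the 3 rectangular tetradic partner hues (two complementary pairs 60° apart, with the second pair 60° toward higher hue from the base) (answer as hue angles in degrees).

A rectangular tetradic uses two complementary pairs 60° apart: offsets 0°, 60°, 180°, 240°.
195 + 60 = 255°
195 + 180 = 375 → 375 − 360 = 15°
195 + 240 = 435 → 435 − 360 = 75°

255°, 15°, 75°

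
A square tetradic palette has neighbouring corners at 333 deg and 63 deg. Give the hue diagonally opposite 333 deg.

153°

A square tetradic scheme places four hues 90° apart; opposite corners are 180° apart.
333 + 180 = 513 → 513 − 360 = 153°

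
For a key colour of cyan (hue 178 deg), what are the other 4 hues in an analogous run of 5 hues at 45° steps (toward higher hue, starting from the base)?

Analogous hues sit every 45° along the wheel.
178 + 45 = 223°
178 + 90 = 268°
178 + 135 = 313°
178 + 180 = 358°

223°, 268°, 313°, and 358°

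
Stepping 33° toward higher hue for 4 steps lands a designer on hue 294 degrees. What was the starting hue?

4 steps of 33° (toward higher hue) give a net shift of +132°.
Start = end − shift: 294 − 132 = 162°

162°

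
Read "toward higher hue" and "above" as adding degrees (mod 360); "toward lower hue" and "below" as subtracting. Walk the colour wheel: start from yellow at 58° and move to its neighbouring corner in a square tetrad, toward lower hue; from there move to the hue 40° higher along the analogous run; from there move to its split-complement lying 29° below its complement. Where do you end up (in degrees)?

159°

square ↓ −90°: 58 − 90 = -32 → -32 + 360 = 328°
analog 40° ↑ +40°: 328 + 40 = 368 → 368 − 360 = 8°
split-comp 29° ↓ +151°: 8 + 151 = 159°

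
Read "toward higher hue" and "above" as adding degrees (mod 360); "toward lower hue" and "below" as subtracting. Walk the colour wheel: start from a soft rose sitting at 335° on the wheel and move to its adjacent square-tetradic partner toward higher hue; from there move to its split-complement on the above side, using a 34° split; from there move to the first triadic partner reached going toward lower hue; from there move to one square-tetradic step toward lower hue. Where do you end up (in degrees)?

69°

335 + 90 = 425 → 425 − 360 = 65°   (square ↑)
65 + 214 = 279°   (split-comp 34° ↑)
279 − 120 = 159°   (triadic ↓)
159 − 90 = 69°   (square ↓)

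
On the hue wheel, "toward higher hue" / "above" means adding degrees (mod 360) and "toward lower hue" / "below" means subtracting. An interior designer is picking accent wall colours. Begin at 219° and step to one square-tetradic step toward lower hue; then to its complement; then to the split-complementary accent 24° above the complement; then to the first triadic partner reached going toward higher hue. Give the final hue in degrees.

219 − 90 = 129°   (square ↓)
129 + 180 = 309°   (complement)
309 + 204 = 513 → 513 − 360 = 153°   (split-comp 24° ↑)
153 + 120 = 273°   (triadic ↑)

273°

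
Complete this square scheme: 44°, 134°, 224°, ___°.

A square tetradic scheme places four hues every 90°.
The full set through 44° is {44°, 134°, 224°, 314°}.
Given {44°, 134°, 224°}, the missing hue is 314°.

314°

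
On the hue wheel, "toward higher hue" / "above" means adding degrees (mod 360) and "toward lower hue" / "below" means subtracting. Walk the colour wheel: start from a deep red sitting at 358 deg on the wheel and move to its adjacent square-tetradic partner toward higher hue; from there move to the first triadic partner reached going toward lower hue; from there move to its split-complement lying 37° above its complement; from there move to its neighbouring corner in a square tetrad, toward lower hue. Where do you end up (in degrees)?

95°

+90° (square ↑): 358 + 90 = 448 → 448 − 360 = 88°
−120° (triadic ↓): 88 − 120 = -32 → -32 + 360 = 328°
+217° (split-comp 37° ↑): 328 + 217 = 545 → 545 − 360 = 185°
−90° (square ↓): 185 − 90 = 95°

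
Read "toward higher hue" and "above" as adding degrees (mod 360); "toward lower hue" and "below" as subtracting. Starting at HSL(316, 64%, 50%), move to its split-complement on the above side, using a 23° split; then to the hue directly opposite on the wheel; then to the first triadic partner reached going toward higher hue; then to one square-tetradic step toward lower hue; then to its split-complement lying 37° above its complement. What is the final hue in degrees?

226°

316 + 203 = 519 → 519 − 360 = 159°   (split-comp 23° ↑)
159 + 180 = 339°   (complement)
339 + 120 = 459 → 459 − 360 = 99°   (triadic ↑)
99 − 90 = 9°   (square ↓)
9 + 217 = 226°   (split-comp 37° ↑)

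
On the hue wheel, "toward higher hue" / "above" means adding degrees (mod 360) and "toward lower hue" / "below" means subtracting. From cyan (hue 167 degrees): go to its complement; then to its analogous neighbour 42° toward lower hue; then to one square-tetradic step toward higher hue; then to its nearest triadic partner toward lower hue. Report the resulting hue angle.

+180° (complement): 167 + 180 = 347°
−42° (analog 42° ↓): 347 − 42 = 305°
+90° (square ↑): 305 + 90 = 395 → 395 − 360 = 35°
−120° (triadic ↓): 35 − 120 = -85 → -85 + 360 = 275°

275°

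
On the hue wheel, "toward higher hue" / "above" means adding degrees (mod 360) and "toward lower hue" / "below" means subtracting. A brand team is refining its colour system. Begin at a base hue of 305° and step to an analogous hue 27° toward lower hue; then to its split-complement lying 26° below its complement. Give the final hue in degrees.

72°

305 − 27 = 278°   (analog 27° ↓)
278 + 154 = 432 → 432 − 360 = 72°   (split-comp 26° ↓)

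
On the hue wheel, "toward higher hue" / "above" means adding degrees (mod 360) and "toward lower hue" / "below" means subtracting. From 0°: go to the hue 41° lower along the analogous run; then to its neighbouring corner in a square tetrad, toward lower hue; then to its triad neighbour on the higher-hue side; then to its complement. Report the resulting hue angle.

169°

−41° (analog 41° ↓): 0 − 41 = -41 → -41 + 360 = 319°
−90° (square ↓): 319 − 90 = 229°
+120° (triadic ↑): 229 + 120 = 349°
+180° (complement): 349 + 180 = 529 → 529 − 360 = 169°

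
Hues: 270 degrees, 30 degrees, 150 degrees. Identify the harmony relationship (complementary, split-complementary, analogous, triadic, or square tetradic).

Sort the hues: 30°, 150°, 270°.
Successive gaps around the wheel: 120°, 120°, 120°.
Three hues equally spaced 120° apart form a triad.

triadic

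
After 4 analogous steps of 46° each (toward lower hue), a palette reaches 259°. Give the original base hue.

4 steps of 46° (toward lower hue) give a net shift of −184°.
Start = end − shift: 259 + 184 = 443 → 443 − 360 = 83°

83°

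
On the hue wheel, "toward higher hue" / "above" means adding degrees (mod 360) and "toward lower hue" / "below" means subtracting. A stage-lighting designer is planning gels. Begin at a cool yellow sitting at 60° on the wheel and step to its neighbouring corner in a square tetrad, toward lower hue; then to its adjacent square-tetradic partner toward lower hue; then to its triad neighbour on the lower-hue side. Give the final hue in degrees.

120°

−90° (square ↓): 60 − 90 = -30 → -30 + 360 = 330°
−90° (square ↓): 330 − 90 = 240°
−120° (triadic ↓): 240 − 120 = 120°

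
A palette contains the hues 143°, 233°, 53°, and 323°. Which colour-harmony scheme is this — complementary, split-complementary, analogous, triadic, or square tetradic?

square tetradic

Sort the hues: 53°, 143°, 233°, 323°.
Successive gaps around the wheel: 90°, 90°, 90°, 90°.
Four hues every 90° form a square tetradic scheme.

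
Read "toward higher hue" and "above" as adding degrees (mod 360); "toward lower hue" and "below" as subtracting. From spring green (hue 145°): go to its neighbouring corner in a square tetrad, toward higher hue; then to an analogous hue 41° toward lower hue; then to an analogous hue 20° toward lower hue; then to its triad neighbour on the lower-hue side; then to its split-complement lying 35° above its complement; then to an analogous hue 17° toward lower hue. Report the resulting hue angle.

252°

square ↑ +90°: 145 + 90 = 235°
analog 41° ↓ −41°: 235 − 41 = 194°
analog 20° ↓ −20°: 194 − 20 = 174°
triadic ↓ −120°: 174 − 120 = 54°
split-comp 35° ↑ +215°: 54 + 215 = 269°
analog 17° ↓ −17°: 269 − 17 = 252°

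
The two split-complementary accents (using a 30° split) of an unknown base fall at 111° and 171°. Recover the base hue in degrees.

321°

The accents sit 30° either side of the complement, so the complement is their short-arc midpoint on the wheel.
Short-arc midpoint of 111° and 171°: 141°.
Base is 180° from the complement: 141 − 180 = -39 → -39 + 360 = 321°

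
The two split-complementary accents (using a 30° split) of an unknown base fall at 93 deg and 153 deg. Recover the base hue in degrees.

303°

The accents sit 30° either side of the complement, so the complement is their short-arc midpoint on the wheel.
Short-arc midpoint of 93° and 153°: 123°.
Base is 180° from the complement: 123 − 180 = -57 → -57 + 360 = 303°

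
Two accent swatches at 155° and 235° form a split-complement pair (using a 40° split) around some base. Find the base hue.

15°

The accents sit 40° either side of the complement, so the complement is their short-arc midpoint on the wheel.
Short-arc midpoint of 155° and 235°: 195°.
Base is 180° from the complement: 195 − 180 = 15°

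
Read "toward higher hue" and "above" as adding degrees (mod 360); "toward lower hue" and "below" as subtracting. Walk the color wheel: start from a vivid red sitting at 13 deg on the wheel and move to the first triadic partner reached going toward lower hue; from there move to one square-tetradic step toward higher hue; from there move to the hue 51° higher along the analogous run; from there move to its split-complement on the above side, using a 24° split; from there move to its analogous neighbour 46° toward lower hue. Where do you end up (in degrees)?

192°

13 − 120 = -107 → -107 + 360 = 253°   (triadic ↓)
253 + 90 = 343°   (square ↑)
343 + 51 = 394 → 394 − 360 = 34°   (analog 51° ↑)
34 + 204 = 238°   (split-comp 24° ↑)
238 − 46 = 192°   (analog 46° ↓)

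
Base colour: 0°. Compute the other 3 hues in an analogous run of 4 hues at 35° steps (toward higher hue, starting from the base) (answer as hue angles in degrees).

35°, 70°, and 105°

Analogous hues sit every 35° along the wheel.
0 + 35 = 35°
0 + 70 = 70°
0 + 105 = 105°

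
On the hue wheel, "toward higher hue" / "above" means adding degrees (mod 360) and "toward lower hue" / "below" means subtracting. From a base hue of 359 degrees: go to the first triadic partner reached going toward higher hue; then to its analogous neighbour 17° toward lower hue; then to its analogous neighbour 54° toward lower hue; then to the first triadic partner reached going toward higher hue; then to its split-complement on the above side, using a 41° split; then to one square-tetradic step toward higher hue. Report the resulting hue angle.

triadic ↑ +120°: 359 + 120 = 479 → 479 − 360 = 119°
analog 17° ↓ −17°: 119 − 17 = 102°
analog 54° ↓ −54°: 102 − 54 = 48°
triadic ↑ +120°: 48 + 120 = 168°
split-comp 41° ↑ +221°: 168 + 221 = 389 → 389 − 360 = 29°
square ↑ +90°: 29 + 90 = 119°

119°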